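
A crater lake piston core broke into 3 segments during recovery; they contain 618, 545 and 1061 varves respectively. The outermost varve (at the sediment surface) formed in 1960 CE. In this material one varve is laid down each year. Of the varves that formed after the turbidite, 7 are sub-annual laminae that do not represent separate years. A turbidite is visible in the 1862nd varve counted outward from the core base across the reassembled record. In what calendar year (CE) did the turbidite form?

1605 CE

Total varves = 618 + 545 + 1061 = 2224.
2224 − 1862 = 362 varves lie beyond the turbidite toward the sediment surface.
362 − 7 false = 355 true varves after the turbidite.
Counting back 355 years from 1960 CE places the turbidite in 1960 − 355 = 1605 CE.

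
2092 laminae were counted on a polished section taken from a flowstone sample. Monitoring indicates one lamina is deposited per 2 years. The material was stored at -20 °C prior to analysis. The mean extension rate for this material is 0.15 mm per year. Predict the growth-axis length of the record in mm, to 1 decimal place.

627.6 mm

At 2 years per lamina, 2092 × 2 = 4184 years.
Predicted length = 0.15 mm/year × 4184 years = 627.6 mm.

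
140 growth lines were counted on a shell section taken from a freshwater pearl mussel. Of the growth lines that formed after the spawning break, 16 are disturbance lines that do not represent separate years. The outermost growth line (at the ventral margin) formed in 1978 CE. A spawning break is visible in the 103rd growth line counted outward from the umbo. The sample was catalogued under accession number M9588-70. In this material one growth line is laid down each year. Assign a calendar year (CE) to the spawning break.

140 − 103 = 37 growth lines lie beyond the spawning break toward the ventral margin.
37 − 16 false = 21 true growth lines after the spawning break.
1978 − 21 = 1957 CE.

1957 CE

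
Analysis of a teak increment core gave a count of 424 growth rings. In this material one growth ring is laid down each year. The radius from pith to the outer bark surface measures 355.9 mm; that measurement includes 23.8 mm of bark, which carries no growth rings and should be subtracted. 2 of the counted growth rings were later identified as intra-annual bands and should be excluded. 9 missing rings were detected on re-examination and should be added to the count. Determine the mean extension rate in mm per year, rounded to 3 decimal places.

True growth ring count = 424 − 2 + 9 = 431.
Removing the 23.8 mm offcut leaves 355.9 − 23.8 = 332.1 mm.
Extension rate ≈ 332.1 / 431 = 0.771 mm per year.

0.771 mm per year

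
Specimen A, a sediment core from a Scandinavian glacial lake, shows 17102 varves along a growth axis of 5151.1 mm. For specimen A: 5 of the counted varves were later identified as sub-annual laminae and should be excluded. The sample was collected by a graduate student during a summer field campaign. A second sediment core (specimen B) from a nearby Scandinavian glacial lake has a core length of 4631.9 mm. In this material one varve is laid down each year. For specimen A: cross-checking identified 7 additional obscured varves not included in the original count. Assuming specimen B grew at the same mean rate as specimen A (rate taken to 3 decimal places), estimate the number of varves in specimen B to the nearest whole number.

15388 varves

Specimen A: adjusted count: 17102 − 5 + 7 = 17104 varves.
A: 5151.1 mm over 17104 years gives 5151.1 / 17104 ≈ 0.301 mm/year.
B spans 4631.9 / 0.301 = 15388.37 years ≈ 15388 varves.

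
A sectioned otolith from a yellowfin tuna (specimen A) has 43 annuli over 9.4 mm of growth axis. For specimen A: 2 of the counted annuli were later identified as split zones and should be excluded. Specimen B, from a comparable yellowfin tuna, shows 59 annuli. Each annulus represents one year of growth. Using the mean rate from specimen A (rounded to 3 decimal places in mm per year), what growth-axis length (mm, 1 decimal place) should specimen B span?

13.5 mm

Specimen A: adjusted count: 43 − 2 = 41 annuli.
A: Extension rate ≈ 9.4 / 41 = 0.229 mm/year.
B's length ≈ 0.229 × 59 = 13.5 mm.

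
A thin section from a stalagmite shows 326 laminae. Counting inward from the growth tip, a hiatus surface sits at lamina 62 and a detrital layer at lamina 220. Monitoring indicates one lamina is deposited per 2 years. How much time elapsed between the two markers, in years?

316 years

220 − 62 = 158 laminae lie between the two events.
At 2 years per lamina, 158 × 2 = 316 years.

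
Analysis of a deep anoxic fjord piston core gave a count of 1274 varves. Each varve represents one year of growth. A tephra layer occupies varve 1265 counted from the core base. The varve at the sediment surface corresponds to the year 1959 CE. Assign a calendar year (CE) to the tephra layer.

1950 CE

1274 − 1265 = 9 varves lie beyond the tephra layer toward the sediment surface.
1959 − 9 = 1950 CE.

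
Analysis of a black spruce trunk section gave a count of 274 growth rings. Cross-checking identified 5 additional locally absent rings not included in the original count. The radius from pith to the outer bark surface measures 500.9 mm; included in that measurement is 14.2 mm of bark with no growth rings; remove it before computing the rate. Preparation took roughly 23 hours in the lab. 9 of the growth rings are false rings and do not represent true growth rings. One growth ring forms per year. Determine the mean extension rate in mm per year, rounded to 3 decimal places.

1.803 mm per year

Correcting the raw count gives 274 − 9 + 5 = 270 true growth rings.
The growth record spans 500.9 − 14.2 = 486.7 mm.
486.7 mm over 270 years gives 486.7 / 270 ≈ 1.803 mm per year.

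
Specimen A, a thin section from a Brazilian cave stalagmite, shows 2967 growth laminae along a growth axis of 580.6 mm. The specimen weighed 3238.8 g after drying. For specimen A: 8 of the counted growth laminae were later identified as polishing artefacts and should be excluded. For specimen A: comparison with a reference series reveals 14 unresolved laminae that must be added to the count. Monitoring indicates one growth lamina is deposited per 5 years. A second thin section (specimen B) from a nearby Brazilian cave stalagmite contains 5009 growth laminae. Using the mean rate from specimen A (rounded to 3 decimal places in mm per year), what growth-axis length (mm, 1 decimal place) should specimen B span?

976.8 mm

Specimen A: true growth lamina count = 2967 − 8 + 14 = 2973.
Specimen A: 2973 growth laminae at 5 years each span 2973 × 5 = 14865 years.
A: 580.6 mm over 14865 years gives 580.6 / 14865 ≈ 0.039 mm/year.
Specimen B: 5009 growth laminae at 5 years each span 5009 × 5 = 25045 years. Length of B = 0.039 × 25045 = 976.8 mm.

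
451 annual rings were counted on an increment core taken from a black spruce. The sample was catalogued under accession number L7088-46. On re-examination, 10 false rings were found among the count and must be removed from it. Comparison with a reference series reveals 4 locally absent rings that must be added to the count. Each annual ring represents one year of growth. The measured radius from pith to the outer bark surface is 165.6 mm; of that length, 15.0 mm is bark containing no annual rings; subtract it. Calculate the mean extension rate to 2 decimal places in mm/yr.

0.34 mm/yr

True annual ring count = 451 − 10 + 4 = 445.
The growth record spans 165.6 − 15.0 = 150.6 mm.
150.6 mm over 445 years gives 150.6 / 445 ≈ 0.34 mm/yr.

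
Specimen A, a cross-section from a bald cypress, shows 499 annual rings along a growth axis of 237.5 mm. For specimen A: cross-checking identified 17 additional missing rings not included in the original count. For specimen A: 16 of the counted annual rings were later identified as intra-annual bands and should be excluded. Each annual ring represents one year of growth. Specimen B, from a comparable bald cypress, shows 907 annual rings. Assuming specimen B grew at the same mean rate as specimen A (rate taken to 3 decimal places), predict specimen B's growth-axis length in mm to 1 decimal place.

Specimen A: correcting the raw count gives 499 − 16 + 17 = 500 true annual rings.
A: 237.5 mm over 500 years gives 237.5 / 500 ≈ 0.475 mm per year.
B's length ≈ 0.475 × 907 = 430.8 mm.

430.8 mm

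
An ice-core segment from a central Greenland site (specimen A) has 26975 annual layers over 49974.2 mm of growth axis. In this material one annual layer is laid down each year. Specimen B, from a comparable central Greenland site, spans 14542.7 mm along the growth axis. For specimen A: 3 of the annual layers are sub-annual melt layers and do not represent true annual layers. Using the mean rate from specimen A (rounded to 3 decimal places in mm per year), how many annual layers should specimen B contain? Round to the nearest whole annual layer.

Specimen A: correcting the raw count gives 26975 − 3 = 26972 true annual layers.
A: Extension rate ≈ 49974.2 / 26972 = 1.853 mm/yr.
For B, 14542.7 / 1.853 = 7848.19 years ≈ 7848 annual layers.

7848 annual layers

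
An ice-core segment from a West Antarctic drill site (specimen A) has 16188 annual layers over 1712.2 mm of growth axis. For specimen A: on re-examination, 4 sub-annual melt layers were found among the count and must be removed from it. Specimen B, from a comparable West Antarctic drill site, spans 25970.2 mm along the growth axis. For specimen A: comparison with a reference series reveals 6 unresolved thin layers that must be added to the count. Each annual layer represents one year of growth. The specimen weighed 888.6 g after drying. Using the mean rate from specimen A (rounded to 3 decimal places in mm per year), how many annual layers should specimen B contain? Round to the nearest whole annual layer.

245002 annual layers

Specimen A: adjusted count: 16188 − 4 + 6 = 16190 annual layers.
A: Mean rate = 1712.2 mm / 16190 years ≈ 0.106 mm/year.
Specimen B: 25970.2 mm / 0.106 mm per year = 245001.89 years ≈ 245002 annual layers.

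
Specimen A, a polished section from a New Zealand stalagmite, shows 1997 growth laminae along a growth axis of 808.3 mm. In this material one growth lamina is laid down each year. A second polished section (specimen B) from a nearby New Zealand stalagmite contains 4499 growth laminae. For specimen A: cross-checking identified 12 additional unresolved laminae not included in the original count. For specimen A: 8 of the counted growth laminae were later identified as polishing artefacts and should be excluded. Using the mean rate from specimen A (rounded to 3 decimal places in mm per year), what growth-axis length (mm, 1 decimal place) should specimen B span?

1817.6 mm

Specimen A: after corrections the count is 1997 − 8 + 12 = 2001 growth laminae.
A: Mean rate = 808.3 mm / 2001 years ≈ 0.404 mm per year.
For B, 0.404 mm/year × 4499 years = 1817.6 mm.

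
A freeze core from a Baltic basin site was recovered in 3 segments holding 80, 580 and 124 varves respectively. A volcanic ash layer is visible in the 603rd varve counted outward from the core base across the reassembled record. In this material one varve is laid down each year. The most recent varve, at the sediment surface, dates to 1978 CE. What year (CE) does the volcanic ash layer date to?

1797 CE

Total varves = 80 + 580 + 124 = 784.
784 − 603 = 181 varves lie beyond the volcanic ash layer toward the sediment surface.
Counting back 181 years from 1978 CE places the volcanic ash layer in 1978 − 181 = 1797 CE.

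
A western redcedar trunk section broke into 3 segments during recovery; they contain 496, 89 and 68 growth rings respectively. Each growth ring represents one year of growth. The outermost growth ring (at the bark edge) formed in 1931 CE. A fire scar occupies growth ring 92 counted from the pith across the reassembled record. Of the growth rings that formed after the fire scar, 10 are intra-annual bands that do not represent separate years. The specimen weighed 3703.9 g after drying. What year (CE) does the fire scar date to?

Total growth rings = 496 + 89 + 68 = 653.
The fire scar sits at growth ring 92 from the pith, so 653 − 92 = 561 growth rings formed after it.
561 − 10 false = 551 true growth rings after the fire scar.
1931 − 551 = 1380 CE.

1380 CE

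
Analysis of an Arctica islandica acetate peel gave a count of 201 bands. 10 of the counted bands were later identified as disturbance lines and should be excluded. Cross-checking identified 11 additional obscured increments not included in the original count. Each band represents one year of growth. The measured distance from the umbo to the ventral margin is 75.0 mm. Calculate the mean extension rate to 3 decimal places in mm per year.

Adjusted count: 201 − 10 + 11 = 202 bands.
Extension rate ≈ 75.0 / 202 = 0.371 mm per year.

0.371 mm per year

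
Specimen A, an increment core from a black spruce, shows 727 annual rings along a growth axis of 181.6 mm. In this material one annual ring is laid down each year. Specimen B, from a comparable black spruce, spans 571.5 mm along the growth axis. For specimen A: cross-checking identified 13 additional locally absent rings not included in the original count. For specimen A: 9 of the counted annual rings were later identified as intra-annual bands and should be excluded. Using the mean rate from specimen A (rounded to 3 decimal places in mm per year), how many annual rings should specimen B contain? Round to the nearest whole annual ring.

2304 annual rings

Specimen A: true annual ring count = 727 − 9 + 13 = 731.
A: Mean rate = 181.6 mm / 731 years ≈ 0.248 mm/year.
For B, 571.5 / 0.248 = 2304.44 years ≈ 2304 annual rings.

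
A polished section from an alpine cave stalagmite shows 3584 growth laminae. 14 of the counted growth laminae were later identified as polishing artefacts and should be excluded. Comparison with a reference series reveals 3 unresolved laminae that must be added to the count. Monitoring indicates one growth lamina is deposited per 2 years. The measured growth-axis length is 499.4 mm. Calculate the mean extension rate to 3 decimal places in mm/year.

Correcting the raw count gives 3584 − 14 + 3 = 3573 true growth laminae.
Multiplying by 2 years per growth lamina: 3573 × 2 = 7146 years.
Mean rate = 499.4 mm / 7146 years ≈ 0.070 mm/year.

0.070 mm/year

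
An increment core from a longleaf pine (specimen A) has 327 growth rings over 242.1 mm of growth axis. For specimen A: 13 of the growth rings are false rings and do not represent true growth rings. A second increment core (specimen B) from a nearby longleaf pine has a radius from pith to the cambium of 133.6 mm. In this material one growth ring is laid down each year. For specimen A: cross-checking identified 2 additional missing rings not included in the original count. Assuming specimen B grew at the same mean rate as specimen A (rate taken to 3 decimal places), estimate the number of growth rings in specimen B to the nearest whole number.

Specimen A: adjusted count: 327 − 13 + 2 = 316 growth rings.
A: Mean rate = 242.1 mm / 316 years ≈ 0.766 mm/year.
For B, 133.6 / 0.766 = 174.41 years ≈ 174 growth rings.

174 growth rings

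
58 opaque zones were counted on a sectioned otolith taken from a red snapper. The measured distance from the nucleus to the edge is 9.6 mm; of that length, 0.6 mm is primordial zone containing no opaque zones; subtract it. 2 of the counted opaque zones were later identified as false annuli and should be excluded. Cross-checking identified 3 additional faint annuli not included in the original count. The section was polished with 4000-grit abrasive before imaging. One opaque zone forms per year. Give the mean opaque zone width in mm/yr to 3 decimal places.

0.153 mm/yr

True opaque zone count = 58 − 2 + 3 = 59.
Removing the 0.6 mm offcut leaves 9.6 − 0.6 = 9.0 mm.
Extension rate ≈ 9.0 / 59 = 0.153 mm/yr.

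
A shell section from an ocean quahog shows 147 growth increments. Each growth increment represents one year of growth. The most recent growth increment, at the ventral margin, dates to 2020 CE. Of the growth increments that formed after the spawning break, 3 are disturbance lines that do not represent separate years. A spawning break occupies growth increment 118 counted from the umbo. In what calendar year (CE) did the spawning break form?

147 − 118 = 29 growth increments lie beyond the spawning break toward the ventral margin.
Removing the 3 false growth increments leaves 29 − 3 = 26 true growth increments beyond the spawning break.
Counting back 26 years from 2020 CE places the spawning break in 2020 − 26 = 1994 CE.

1994 CE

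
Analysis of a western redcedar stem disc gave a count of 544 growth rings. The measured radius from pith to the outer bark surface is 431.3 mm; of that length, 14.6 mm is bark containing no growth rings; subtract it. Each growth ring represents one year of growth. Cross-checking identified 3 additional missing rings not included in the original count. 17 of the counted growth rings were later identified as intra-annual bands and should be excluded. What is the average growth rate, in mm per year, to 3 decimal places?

0.786 mm per year

Correcting the raw count gives 544 − 17 + 3 = 530 true growth rings.
Net length = 431.3 − 14.6 = 416.7 mm.
416.7 mm over 530 years gives 416.7 / 530 ≈ 0.786 mm per year.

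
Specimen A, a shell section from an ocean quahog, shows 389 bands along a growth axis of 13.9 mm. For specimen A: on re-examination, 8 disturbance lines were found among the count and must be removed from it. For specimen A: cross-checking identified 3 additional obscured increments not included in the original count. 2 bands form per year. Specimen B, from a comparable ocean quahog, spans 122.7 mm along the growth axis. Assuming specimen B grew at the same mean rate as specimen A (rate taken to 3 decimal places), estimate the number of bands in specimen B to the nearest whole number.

3408 bands

Specimen A: correcting the raw count gives 389 − 8 + 3 = 384 true bands.
Specimen A: dividing by 2 bands per year: 384 / 2 = 192 years.
A: Mean rate = 13.9 mm / 192 years ≈ 0.072 mm/year.
For B, 122.7 / 0.072 = 1704.17 years; at 2 bands per year that is 1704.17 × 2 ≈ 3408 bands.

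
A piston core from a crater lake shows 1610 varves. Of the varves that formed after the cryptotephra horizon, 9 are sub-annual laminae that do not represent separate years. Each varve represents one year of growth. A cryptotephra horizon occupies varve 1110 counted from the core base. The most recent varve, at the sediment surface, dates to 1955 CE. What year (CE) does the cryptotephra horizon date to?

1610 − 1110 = 500 varves lie beyond the cryptotephra horizon toward the sediment surface.
Removing the 9 false varves leaves 500 − 9 = 491 true varves beyond the cryptotephra horizon.
The varve at the sediment surface is 1955 CE, so the cryptotephra horizon dates to 1955 − 491 = 1464 CE.

1464 CE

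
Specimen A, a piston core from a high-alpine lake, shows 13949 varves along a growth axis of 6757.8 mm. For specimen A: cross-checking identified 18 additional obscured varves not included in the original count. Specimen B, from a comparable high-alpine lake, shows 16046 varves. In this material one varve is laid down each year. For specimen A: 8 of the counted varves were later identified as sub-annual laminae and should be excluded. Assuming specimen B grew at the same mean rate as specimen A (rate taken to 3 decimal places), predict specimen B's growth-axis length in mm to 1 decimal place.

7766.3 mm

Specimen A: adjusted count: 13949 − 8 + 18 = 13959 varves.
A: Mean rate = 6757.8 mm / 13959 years ≈ 0.484 mm/year.
Length of B = 0.484 × 16046 = 7766.3 mm.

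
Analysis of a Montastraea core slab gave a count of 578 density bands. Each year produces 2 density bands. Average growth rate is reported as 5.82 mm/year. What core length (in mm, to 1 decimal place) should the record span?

Dividing by 2 density bands per year: 578 / 2 = 289 years.
Length ≈ 5.82 × 289 = 1682.0 mm.

1682.0 mm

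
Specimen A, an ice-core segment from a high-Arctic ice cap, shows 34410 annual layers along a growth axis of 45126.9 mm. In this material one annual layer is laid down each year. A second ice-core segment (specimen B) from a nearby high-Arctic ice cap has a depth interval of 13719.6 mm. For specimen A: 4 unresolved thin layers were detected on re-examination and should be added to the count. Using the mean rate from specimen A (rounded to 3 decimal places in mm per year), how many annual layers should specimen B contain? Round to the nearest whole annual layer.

Specimen A: adjusted count: 34410 + 4 = 34414 annual layers.
A: Extension rate ≈ 45126.9 / 34414 = 1.311 mm per year.
Specimen B: 13719.6 mm / 1.311 mm per year = 10464.99 years ≈ 10465 annual layers.

10465 annual layers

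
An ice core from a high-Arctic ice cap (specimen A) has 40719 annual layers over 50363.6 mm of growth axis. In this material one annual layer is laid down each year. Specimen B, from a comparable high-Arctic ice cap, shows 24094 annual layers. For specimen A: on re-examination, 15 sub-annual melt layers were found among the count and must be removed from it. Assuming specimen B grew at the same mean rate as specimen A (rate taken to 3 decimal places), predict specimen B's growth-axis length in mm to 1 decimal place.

Specimen A: correcting the raw count gives 40719 − 15 = 40704 true annual layers.
A: Extension rate ≈ 50363.6 / 40704 = 1.237 mm/yr.
Length of B = 1.237 × 24094 = 29804.3 mm.

29804.3 mm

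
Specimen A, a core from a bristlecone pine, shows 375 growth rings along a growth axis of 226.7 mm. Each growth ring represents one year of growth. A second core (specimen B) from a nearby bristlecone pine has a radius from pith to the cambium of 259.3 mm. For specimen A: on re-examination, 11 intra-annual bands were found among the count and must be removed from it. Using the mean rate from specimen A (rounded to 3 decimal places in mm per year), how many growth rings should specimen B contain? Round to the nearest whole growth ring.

416 growth rings

Specimen A: correcting the raw count gives 375 − 11 = 364 true growth rings.
A: 226.7 mm over 364 years gives 226.7 / 364 ≈ 0.623 mm per year.
Specimen B: 259.3 mm / 0.623 mm per year = 416.21 years ≈ 416 growth rings.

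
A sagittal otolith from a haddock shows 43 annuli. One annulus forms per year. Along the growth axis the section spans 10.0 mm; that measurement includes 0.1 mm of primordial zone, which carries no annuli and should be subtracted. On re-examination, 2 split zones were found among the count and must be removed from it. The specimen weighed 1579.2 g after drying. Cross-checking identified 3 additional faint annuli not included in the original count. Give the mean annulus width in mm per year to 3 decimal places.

Adjusted count: 43 − 2 + 3 = 44 annuli.
The growth record spans 10.0 − 0.1 = 9.9 mm.
Mean rate = 9.9 mm / 44 years ≈ 0.225 mm per year.

0.225 mm per year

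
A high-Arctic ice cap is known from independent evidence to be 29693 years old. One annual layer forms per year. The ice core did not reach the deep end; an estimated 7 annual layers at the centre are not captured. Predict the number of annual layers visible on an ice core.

Expected annual layers over 29693 years: 29693.
Less the 7 uncaptured annual layers: 29693 − 7 = 29686.

29686 annual layers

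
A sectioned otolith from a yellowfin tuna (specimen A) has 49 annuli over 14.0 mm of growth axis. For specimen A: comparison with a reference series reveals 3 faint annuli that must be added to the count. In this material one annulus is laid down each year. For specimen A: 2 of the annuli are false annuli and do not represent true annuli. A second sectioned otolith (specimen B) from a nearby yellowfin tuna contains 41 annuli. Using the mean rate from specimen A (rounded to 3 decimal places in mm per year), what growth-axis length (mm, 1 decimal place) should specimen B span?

Specimen A: adjusted count: 49 − 2 + 3 = 50 annuli.
A: 14.0 mm over 50 years gives 14.0 / 50 ≈ 0.280 mm/yr.
For B, 0.280 mm/year × 41 years = 11.5 mm.

11.5 mm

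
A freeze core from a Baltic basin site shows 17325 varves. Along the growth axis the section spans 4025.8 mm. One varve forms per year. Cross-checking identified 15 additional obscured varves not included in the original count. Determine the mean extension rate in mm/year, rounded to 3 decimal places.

0.232 mm/year

True varve count = 17325 + 15 = 17340.
Mean rate = 4025.8 mm / 17340 years ≈ 0.232 mm/year.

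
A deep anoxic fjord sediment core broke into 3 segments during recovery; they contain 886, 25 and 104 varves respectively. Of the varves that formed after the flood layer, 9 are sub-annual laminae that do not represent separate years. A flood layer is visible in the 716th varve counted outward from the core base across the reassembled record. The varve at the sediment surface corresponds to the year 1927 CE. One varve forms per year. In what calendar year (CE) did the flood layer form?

Total varves = 886 + 25 + 104 = 1015.
1015 − 716 = 299 varves lie beyond the flood layer toward the sediment surface.
Removing the 9 false varves leaves 299 − 9 = 290 true varves beyond the flood layer.
Counting back 290 years from 1927 CE places the flood layer in 1927 − 290 = 1637 CE.

1637 CE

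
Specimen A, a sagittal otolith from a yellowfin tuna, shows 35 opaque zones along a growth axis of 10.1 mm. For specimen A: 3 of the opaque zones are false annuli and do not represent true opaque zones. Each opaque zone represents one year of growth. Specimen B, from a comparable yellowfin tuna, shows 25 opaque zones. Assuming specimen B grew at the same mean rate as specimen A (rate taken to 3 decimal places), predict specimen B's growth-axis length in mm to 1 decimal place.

7.9 mm

Specimen A: true opaque zone count = 35 − 3 = 32.
A: 10.1 mm over 32 years gives 10.1 / 32 ≈ 0.316 mm per year.
For B, 0.316 mm/year × 25 years = 7.9 mm.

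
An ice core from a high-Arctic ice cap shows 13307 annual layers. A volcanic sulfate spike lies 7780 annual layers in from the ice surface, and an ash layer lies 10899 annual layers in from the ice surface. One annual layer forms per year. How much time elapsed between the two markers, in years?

3119 years

The two markers are separated by 10899 − 7780 = 3119 annual layers.
One annual layer per year makes the interval 3119 years.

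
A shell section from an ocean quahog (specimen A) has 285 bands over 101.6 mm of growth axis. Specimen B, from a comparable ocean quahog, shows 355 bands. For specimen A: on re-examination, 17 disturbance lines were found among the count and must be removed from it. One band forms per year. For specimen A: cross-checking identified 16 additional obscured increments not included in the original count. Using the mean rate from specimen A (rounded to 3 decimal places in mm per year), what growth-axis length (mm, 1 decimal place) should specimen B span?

127.1 mm

Specimen A: true band count = 285 − 17 + 16 = 284.
A: Extension rate ≈ 101.6 / 284 = 0.358 mm/year.
B's length ≈ 0.358 × 355 = 127.1 mm.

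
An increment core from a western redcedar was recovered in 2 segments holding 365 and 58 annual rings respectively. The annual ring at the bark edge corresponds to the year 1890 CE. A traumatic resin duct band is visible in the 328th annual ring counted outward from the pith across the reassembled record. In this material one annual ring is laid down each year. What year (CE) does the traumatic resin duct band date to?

Total annual rings = 365 + 58 = 423.
The traumatic resin duct band sits at annual ring 328 from the pith, so 423 − 328 = 95 annual rings formed after it.
Counting back 95 years from 1890 CE places the traumatic resin duct band in 1890 − 95 = 1795 CE.

1795 CE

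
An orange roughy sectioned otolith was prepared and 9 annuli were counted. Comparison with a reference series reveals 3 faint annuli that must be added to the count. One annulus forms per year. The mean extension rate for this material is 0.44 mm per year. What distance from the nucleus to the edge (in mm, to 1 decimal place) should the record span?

5.3 mm

After corrections the count is 9 + 3 = 12 annuli.
Predicted length = 0.44 mm/year × 12 years = 5.3 mm.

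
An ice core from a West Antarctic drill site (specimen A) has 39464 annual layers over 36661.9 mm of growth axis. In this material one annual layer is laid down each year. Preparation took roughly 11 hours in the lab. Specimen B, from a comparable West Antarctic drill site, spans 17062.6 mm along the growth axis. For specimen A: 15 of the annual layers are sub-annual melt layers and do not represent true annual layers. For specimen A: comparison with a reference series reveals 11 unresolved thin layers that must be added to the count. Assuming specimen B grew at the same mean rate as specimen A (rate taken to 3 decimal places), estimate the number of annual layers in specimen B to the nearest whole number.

18367 annual layers

Specimen A: after corrections the count is 39464 − 15 + 11 = 39460 annual layers.
A: Mean rate = 36661.9 mm / 39460 years ≈ 0.929 mm/yr.
B spans 17062.6 / 0.929 = 18366.63 years ≈ 18367 annual layers.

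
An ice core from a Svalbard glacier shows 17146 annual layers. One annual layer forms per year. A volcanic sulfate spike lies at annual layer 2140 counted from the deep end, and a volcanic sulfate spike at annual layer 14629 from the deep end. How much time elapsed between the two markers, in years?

12489 years

Separation: 14629 − 2140 = 12489 annual layers.
One annual layer per year makes the interval 12489 years.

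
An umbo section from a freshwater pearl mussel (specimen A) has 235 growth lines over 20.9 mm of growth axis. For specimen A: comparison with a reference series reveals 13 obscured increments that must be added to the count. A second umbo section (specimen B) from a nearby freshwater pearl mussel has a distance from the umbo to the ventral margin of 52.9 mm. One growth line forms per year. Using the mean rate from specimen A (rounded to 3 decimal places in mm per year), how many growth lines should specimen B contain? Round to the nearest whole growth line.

Specimen A: adjusted count: 235 + 13 = 248 growth lines.
A: 20.9 mm over 248 years gives 20.9 / 248 ≈ 0.084 mm/year.
For B, 52.9 / 0.084 = 629.76 years ≈ 630 growth lines.

630 growth lines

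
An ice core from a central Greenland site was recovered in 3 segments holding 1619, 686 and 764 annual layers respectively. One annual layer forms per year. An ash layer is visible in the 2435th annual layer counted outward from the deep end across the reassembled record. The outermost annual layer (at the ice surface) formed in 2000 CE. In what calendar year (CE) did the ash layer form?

Total annual layers = 1619 + 686 + 764 = 3069.
3069 − 2435 = 634 annual layers lie beyond the ash layer toward the ice surface.
2000 − 634 = 1366 CE.

1366 CE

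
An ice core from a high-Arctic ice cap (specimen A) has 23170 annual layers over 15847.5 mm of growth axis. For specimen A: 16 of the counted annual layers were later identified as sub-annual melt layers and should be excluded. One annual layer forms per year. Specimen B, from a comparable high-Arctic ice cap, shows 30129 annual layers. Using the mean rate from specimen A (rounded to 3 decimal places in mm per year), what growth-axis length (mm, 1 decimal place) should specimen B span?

20608.2 mm

Specimen A: adjusted count: 23170 − 16 = 23154 annual layers.
A: Extension rate ≈ 15847.5 / 23154 = 0.684 mm/yr.
For B, 0.684 mm/year × 30129 years = 20608.2 mm.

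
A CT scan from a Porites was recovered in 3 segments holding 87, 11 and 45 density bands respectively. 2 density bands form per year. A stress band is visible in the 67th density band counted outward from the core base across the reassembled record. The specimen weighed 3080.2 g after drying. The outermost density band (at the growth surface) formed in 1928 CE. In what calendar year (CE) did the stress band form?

1890 CE

Total density bands = 87 + 11 + 45 = 143.
143 − 67 = 76 density bands lie beyond the stress band toward the growth surface.
76 density bands at 2 per year is 76 / 2 = 38 years.
1928 − 38 = 1890 CE.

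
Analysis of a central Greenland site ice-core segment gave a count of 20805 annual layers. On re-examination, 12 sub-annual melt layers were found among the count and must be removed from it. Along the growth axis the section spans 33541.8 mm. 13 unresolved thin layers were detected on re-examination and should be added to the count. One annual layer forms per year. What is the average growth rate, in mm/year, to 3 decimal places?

Adjusted count: 20805 − 12 + 13 = 20806 annual layers.
Mean rate = 33541.8 mm / 20806 years ≈ 1.612 mm/year.

1.612 mm/year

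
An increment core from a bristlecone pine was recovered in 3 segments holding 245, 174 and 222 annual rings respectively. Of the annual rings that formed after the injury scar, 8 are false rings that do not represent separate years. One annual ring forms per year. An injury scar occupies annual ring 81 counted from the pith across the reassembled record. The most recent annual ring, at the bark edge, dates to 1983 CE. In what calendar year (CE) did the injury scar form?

Total annual rings = 245 + 174 + 222 = 641.
The injury scar sits at annual ring 81 from the pith, so 641 − 81 = 560 annual rings formed after it.
Removing the 8 false annual rings leaves 560 − 8 = 552 true annual rings beyond the injury scar.
Counting back 552 years from 1983 CE places the injury scar in 1983 − 552 = 1431 CE.

1431 CE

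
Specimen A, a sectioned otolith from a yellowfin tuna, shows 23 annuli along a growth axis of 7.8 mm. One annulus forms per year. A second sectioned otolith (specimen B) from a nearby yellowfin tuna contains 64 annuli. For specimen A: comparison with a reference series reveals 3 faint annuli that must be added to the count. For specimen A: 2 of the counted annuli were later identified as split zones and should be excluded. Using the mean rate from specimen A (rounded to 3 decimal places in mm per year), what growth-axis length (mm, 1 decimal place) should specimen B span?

20.8 mm

Specimen A: true annulus count = 23 − 2 + 3 = 24.
A: 7.8 mm over 24 years gives 7.8 / 24 ≈ 0.325 mm per year.
B's length ≈ 0.325 × 64 = 20.8 mm.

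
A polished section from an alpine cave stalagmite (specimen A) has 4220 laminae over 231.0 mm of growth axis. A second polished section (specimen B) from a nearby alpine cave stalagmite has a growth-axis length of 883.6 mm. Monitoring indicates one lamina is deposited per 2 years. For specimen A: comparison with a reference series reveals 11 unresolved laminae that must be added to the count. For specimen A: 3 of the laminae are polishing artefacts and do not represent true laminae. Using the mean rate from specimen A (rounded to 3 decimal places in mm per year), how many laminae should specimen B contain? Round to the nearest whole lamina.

16363 laminae

Specimen A: adjusted count: 4220 − 3 + 11 = 4228 laminae.
Specimen A: at 2 years per lamina, 4228 × 2 = 8456 years.
A: Extension rate ≈ 231.0 / 8456 = 0.027 mm/yr.
B spans 883.6 / 0.027 = 32725.93 years; at 2 years per lamina that is 32725.93 / 2 ≈ 16363 laminae.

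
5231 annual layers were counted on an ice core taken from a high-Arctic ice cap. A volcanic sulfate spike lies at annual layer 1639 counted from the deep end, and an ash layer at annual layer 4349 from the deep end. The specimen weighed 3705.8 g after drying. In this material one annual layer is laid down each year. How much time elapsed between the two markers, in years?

Separation: 4349 − 1639 = 2710 annual layers.
At one annual layer per year, 2710 years elapsed between them.

2710 years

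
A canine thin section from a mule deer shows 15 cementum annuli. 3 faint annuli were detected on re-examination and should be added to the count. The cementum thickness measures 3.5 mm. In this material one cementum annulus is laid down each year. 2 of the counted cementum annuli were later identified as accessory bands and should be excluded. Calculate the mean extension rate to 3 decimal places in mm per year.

True cementum annulus count = 15 − 2 + 3 = 16.
Mean rate = 3.5 mm / 16 years ≈ 0.219 mm per year.

0.219 mm per year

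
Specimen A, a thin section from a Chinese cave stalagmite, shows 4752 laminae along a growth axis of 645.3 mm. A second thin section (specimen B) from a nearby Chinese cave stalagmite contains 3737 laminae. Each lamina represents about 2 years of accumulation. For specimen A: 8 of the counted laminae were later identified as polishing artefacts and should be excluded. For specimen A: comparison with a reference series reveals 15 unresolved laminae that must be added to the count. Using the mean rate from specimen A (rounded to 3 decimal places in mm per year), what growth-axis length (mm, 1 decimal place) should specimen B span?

Specimen A: after corrections the count is 4752 − 8 + 15 = 4759 laminae.
Specimen A: 4759 laminae at 2 years each span 4759 × 2 = 9518 years.
A: Mean rate = 645.3 mm / 9518 years ≈ 0.068 mm per year.
Specimen B: at 2 years per lamina, 3737 × 2 = 7474 years. For B, 0.068 mm/year × 7474 years = 508.2 mm.

508.2 mm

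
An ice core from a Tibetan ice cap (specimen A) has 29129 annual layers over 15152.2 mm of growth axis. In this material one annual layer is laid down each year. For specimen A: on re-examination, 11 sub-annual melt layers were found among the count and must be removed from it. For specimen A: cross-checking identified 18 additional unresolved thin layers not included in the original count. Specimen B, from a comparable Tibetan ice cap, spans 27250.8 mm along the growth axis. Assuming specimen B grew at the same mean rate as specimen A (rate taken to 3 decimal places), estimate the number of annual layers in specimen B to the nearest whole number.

Specimen A: after corrections the count is 29129 − 11 + 18 = 29136 annual layers.
A: Extension rate ≈ 15152.2 / 29136 = 0.520 mm per year.
For B, 27250.8 / 0.520 = 52405.38 years ≈ 52405 annual layers.

52405 annual layers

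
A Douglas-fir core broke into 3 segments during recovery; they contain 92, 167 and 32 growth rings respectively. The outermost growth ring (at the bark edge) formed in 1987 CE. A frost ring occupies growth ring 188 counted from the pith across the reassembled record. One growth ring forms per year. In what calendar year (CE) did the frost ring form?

1884 CE

Total growth rings = 92 + 167 + 32 = 291.
Between growth ring 188 and the bark edge there are 291 − 188 = 103 growth rings.
1987 − 103 = 1884 CE.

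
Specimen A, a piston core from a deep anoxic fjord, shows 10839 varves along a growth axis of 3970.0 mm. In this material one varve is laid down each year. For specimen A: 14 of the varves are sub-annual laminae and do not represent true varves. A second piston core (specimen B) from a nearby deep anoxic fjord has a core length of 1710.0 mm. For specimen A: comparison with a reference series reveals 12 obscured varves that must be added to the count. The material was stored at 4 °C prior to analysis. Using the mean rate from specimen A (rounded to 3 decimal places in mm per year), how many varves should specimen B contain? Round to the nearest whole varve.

Specimen A: adjusted count: 10839 − 14 + 12 = 10837 varves.
A: 3970.0 mm over 10837 years gives 3970.0 / 10837 ≈ 0.366 mm/year.
Specimen B: 1710.0 mm / 0.366 mm per year = 4672.13 years ≈ 4672 varves.

4672 varves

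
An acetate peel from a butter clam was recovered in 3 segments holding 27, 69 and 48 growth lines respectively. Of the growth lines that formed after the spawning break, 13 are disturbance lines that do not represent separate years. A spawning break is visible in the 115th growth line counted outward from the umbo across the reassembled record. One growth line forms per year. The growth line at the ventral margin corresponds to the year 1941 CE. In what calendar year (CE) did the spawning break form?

1925 CE

Total growth lines = 27 + 69 + 48 = 144.
Between growth line 115 and the ventral margin there are 144 − 115 = 29 growth lines.
29 − 13 false = 16 true growth lines after the spawning break.
The growth line at the ventral margin is 1941 CE, so the spawning break dates to 1941 − 16 = 1925 CE.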